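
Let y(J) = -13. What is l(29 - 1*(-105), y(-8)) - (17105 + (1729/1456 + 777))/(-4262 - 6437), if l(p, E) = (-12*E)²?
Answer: 4166219955/171184 ≈ 24338.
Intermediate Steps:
l(p, E) = 144*E²
l(29 - 1*(-105), y(-8)) - (17105 + (1729/1456 + 777))/(-4262 - 6437) = 144*(-13)² - (17105 + (1729/1456 + 777))/(-4262 - 6437) = 144*169 - (17105 + (1729*(1/1456) + 777))/(-10699) = 24336 - (17105 + (19/16 + 777))*(-1)/10699 = 24336 - (17105 + 12451/16)*(-1)/10699 = 24336 - 286131*(-1)/(16*10699) = 24336 - 1*(-286131/171184) = 24336 + 286131/171184 = 4166219955/171184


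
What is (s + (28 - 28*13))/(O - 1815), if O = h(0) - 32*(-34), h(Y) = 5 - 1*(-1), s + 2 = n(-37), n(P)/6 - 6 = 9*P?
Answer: 2300/721 ≈ 3.1900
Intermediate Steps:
n(P) = 36 + 54*P (n(P) = 36 + 6*(9*P) = 36 + 54*P)
s = -1964 (s = -2 + (36 + 54*(-37)) = -2 + (36 - 1998) = -2 - 1962 = -1964)
h(Y) = 6 (h(Y) = 5 + 1 = 6)
O = 1094 (O = 6 - 32*(-34) = 6 + 1088 = 1094)
(s + (28 - 28*13))/(O - 1815) = (-1964 + (28 - 28*13))/(1094 - 1815) = (-1964 + (28 - 364))/(-721) = (-1964 - 336)*(-1/721) = -2300*(-1/721) = 2300/721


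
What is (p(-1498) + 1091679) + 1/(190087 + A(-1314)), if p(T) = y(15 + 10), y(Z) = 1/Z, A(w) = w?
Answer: 5151988185473/4719325 ≈ 1.0917e+6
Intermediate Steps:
p(T) = 1/25 (p(T) = 1/(15 + 10) = 1/25)
(p(-1498) + 1091679) + 1/(190087 + A(-1314)) = (1/25 + 1091679) + 1/(190087 - 1314) = 27291976/25 + 1/188773 = 5151988185473/4719325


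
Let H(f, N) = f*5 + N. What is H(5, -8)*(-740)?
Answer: -12580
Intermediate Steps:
H(f, N) = N + 5*f (H(f, N) = 5*f + N = N + 5*f)
H(5, -8)*(-740) = (-8 + 5*5)*(-740) = (-8 + 25)*(-740) = 17*(-740) = -12580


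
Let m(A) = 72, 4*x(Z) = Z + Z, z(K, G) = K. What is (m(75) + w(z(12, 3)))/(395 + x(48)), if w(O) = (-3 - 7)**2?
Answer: 172/419 ≈ 0.41050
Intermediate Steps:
w(O) = 100 (w(O) = (-10)**2 = 100)
x(Z) = Z/2 (x(Z) = (Z + Z)/4 = (2*Z)/4 = Z/2)
(m(75) + w(z(12, 3)))/(395 + x(48)) = (72 + 100)/(395 + (1/2)*48) = 172/(395 + 24) = 172/419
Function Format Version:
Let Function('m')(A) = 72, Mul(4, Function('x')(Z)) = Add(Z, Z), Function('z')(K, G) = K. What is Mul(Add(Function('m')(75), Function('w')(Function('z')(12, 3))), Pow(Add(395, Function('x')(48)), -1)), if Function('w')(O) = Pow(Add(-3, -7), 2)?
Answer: Rational(172, 419) ≈ 0.41050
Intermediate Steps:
Function('w')(O) = 100 (Function('w')(O) = Pow(-10, 2) = 100)
Function('x')(Z) = Mul(Rational(1, 2), Z) (Function('x')(Z) = Mul(Rational(1, 4), Add(Z, Z)) = Mul(Rational(1, 4), Mul(2, Z)) = Mul(Rational(1, 2), Z))
Mul(Add(Function('m')(75), Function('w')(Function('z')(12, 3))), Pow(Add(395, Function('x')(48)), -1)) = Mul(Add(72, 100), Pow(Add(395, Mul(Rational(1, 2), 48)), -1)) = Mul(172, Pow(Add(395, 24), -1)) = Mul(172, Pow(419, -1)) = Mul(172, Rational(1, 419)) = Rational(172, 419)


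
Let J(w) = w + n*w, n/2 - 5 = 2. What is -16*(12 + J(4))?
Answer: -1152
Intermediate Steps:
n = 14 (n = 10 + 2*2 = 10 + 4 = 14)
J(w) = 15*w (J(w) = w + 14*w = 15*w)
-16*(12 + J(4)) = -16*(12 + 15*4) = -16*(12 + 60) = -16*72 = -1152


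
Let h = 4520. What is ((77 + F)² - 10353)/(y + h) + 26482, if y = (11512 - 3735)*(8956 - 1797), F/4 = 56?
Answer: 1474519508614/55680063 ≈ 26482.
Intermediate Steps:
F = 224 (F = 4*56 = 224)
y = 55675543 (y = 7777*7159 = 55675543)
((77 + F)² - 10353)/(y + h) + 26482 = ((77 + 224)² - 10353)/(55675543 + 4520) + 26482 = (301² - 10353)/55680063 + 26482 = (90601 - 10353)*(1/55680063) + 26482 = 80248*(1/55680063) + 26482 = 80248/55680063 + 26482 = 1474519508614/55680063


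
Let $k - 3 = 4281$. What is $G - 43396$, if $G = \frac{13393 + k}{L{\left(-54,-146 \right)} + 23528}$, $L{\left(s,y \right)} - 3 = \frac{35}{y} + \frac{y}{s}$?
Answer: $- \frac{4025730152606}{92768915} \approx -43395.0$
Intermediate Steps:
$L{\left(s,y \right)} = 3 + \frac{35}{y} + \frac{y}{s}$ ($L{\left(s,y \right)} = 3 + \left(\frac{35}{y} + \frac{y}{s}\right) = 3 + \frac{35}{y} + \frac{y}{s}$)
$k = 4284$ ($k = 3 + 4281 = 4284$)
$G = \frac{69682734}{92768915}$ ($G = \frac{13393 + 4284}{\left(3 + \frac{35}{-146} - \frac{146}{-54}\right) + 23528} = \frac{17677}{\left(3 + 35 \left(- \frac{1}{146}\right) - - \frac{73}{27}\right) + 23528} = \frac{17677}{\left(3 - \frac{35}{146} + \frac{73}{27}\right) + 23528} = \frac{17677}{\frac{21539}{3942} + 23528} = \frac{17677}{\frac{92768915}{3942}} = 17677 \cdot \frac{3942}{92768915} = \frac{69682734}{92768915} \approx 0.75114$)
$G - 43396 = \frac{69682734}{92768915} - 43396 = - \frac{4025730152606}{92768915}$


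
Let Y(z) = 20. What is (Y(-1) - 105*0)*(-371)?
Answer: -7420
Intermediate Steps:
(Y(-1) - 105*0)*(-371) = (20 - 105*0)*(-371) = (20 + 0)*(-371) = 20*(-371) = -7420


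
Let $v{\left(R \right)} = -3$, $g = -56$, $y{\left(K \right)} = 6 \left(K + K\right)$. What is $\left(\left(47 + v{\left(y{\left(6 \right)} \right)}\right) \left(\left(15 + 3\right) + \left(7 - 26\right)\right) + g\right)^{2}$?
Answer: $10000$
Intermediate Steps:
$y{\left(K \right)} = 12 K$ ($y{\left(K \right)} = 6 \cdot 2 K = 12 K$)
$\left(\left(47 + v{\left(y{\left(6 \right)} \right)}\right) \left(\left(15 + 3\right) + \left(7 - 26\right)\right) + g\right)^{2} = \left(\left(47 - 3\right) \left(\left(15 + 3\right) + \left(7 - 26\right)\right) - 56\right)^{2} = \left(44 \left(18 - 19\right) - 56\right)^{2} = \left(44 \left(-1\right) - 56\right)^{2} = \left(-44 - 56\right)^{2} = \left(-100\right)^{2} = 10000$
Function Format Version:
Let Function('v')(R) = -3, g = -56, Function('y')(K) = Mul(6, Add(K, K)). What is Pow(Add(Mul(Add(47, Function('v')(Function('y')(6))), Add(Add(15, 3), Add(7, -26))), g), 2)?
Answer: 10000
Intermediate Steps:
Function('y')(K) = Mul(12, K) (Function('y')(K) = Mul(6, Mul(2, K)) = Mul(12, K))
Pow(Add(Mul(Add(47, Function('v')(Function('y')(6))), Add(Add(15, 3), Add(7, -26))), g), 2) = Pow(Add(Mul(Add(47, -3), Add(Add(15, 3), Add(7, -26))), -56), 2) = Pow(Add(Mul(44, Add(18, -19)), -56), 2) = Pow(Add(Mul(44, -1), -56), 2) = Pow(Add(-44, -56), 2) = Pow(-100, 2) = 10000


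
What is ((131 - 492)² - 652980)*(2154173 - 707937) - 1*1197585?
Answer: -755889459109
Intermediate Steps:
((131 - 492)² - 652980)*(2154173 - 707937) - 1*1197585 = ((-361)² - 652980)*1446236 - 1197585 = (130321 - 652980)*1446236 - 1197585 = -522659*1446236 - 1197585 = -755888261524 - 1197585 = -755889459109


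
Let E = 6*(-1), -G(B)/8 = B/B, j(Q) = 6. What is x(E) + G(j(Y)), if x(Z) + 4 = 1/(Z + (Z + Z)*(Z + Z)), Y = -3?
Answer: -1655/138 ≈ -11.993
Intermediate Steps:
G(B) = -8 (G(B) = -8*B/B = -8*1 = -8)
E = -6
x(Z) = -4 + 1/(Z + 4*Z²) (x(Z) = -4 + 1/(Z + (Z + Z)*(Z + Z)) = -4 + 1/(Z + (2*Z)*(2*Z)) = -4 + 1/(Z + 4*Z²))
x(E) + G(j(Y)) = (1 - 16*(-6)² - 4*(-6))/((-6)*(1 + 4*(-6))) - 8 = -(1 - 16*36 + 24)/(6*(1 - 24)) - 8 = -⅙*(1 - 576 + 24)/(-23) - 8 = -⅙*(-1/23)*(-551) - 8 = -551/138 - 8 = -1655/138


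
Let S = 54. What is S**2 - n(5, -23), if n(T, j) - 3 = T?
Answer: 2908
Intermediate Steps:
n(T, j) = 3 + T
S**2 - n(5, -23) = 54**2 - (3 + 5) = 2916 - 1*8 = 2916 - 8 = 2908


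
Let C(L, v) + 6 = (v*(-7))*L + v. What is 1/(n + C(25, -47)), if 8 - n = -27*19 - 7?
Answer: 1/8700 ≈ 0.00011494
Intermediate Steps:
C(L, v) = -6 + v - 7*L*v (C(L, v) = -6 + ((v*(-7))*L + v) = -6 + ((-7*v)*L + v) = -6 + (-7*L*v + v) = -6 + (v - 7*L*v) = -6 + v - 7*L*v)
n = 528 (n = 8 - (-27*19 - 7) = 8 - (-513 - 7) = 8 - 1*(-520) = 8 + 520 = 528)
1/(n + C(25, -47)) = 1/(528 + (-6 - 47 - 7*25*(-47))) = 1/(528 + (-6 - 47 + 8225)) = 1/(528 + 8172) = 1/8700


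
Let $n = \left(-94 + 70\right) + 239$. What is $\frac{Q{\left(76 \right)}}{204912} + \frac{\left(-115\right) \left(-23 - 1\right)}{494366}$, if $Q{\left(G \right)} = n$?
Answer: $\frac{335922905}{50650762896} \approx 0.0066321$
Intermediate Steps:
$n = 215$ ($n = -24 + 239 = 215$)
$Q{\left(G \right)} = 215$
$\frac{Q{\left(76 \right)}}{204912} + \frac{\left(-115\right) \left(-23 - 1\right)}{494366} = \frac{215}{204912} + \frac{\left(-115\right) \left(-23 - 1\right)}{494366} = 215 \cdot \frac{1}{204912} + \left(-115\right) \left(-24\right) \frac{1}{494366} = \frac{215}{204912} + 2760 \cdot \frac{1}{494366} = \frac{215}{204912} + \frac{1380}{247183} = \frac{335922905}{50650762896}$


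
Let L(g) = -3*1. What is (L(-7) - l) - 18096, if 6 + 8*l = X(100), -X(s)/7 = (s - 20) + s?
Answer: -71763/4 ≈ -17941.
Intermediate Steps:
X(s) = 140 - 14*s (X(s) = -7*((s - 20) + s) = -7*((-20 + s) + s) = -7*(-20 + 2*s) = 140 - 14*s)
l = -633/4 (l = -¾ + (140 - 14*100)/8 = -¾ + (140 - 1400)/8 = -¾ + (⅛)*(-1260) = -¾ - 315/2 = -633/4 ≈ -158.25)
L(g) = -3
(L(-7) - l) - 18096 = (-3 - 1*(-633/4)) - 18096 = (-3 + 633/4) - 18096 = 621/4 - 18096 = -71763/4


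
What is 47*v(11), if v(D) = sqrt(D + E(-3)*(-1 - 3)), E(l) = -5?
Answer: 47*sqrt(31) ≈ 261.69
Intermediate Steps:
v(D) = sqrt(20 + D) (v(D) = sqrt(D - 5*(-1 - 3)) = sqrt(D - 5*(-4)) = sqrt(D + 20) = sqrt(20 + D))
47*v(11) = 47*sqrt(20 + 11) = 47*sqrt(31)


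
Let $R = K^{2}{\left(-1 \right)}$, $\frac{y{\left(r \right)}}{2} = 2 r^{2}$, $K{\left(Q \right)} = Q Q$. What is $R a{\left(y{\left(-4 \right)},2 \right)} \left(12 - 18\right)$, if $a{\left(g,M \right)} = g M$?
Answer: $-768$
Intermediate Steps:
$K{\left(Q \right)} = Q^{2}$
$y{\left(r \right)} = 4 r^{2}$ ($y{\left(r \right)} = 2 \cdot 2 r^{2} = 4 r^{2}$)
$a{\left(g,M \right)} = M g$
$R = 1$ ($R = \left(\left(-1\right)^{2}\right)^{2} = 1^{2} = 1$)
$R a{\left(y{\left(-4 \right)},2 \right)} \left(12 - 18\right) = 1 \cdot 2 \cdot 4 \left(-4\right)^{2} \left(12 - 18\right) = 1 \cdot 2 \cdot 4 \cdot 16 \left(-6\right) = 1 \cdot 2 \cdot 64 \left(-6\right) = 1 \cdot 128 \left(-6\right) = 1 \left(-768\right) = -768$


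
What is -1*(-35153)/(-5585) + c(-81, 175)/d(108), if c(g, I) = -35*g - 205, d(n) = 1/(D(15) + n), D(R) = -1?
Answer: 1571639697/5585 ≈ 2.8140e+5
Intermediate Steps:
d(n) = 1/(-1 + n)
c(g, I) = -205 - 35*g
-1*(-35153)/(-5585) + c(-81, 175)/d(108) = -1*(-35153)/(-5585) + (-205 - 35*(-81))/(1/(-1 + 108)) = 35153*(-1/5585) + (-205 + 2835)/(1/107) = -35153/5585 + 2630/(1/107) = -35153/5585 + 2630*107 = -35153/5585 + 281410 = 1571639697/5585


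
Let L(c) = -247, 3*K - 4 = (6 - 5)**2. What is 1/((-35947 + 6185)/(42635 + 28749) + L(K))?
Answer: -35692/8830805 ≈ -0.0040418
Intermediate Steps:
K = 5/3 (K = 4/3 + (6 - 5)**2/3 = 4/3 + (1/3)*1**2 = 4/3 + (1/3)*1 = 4/3 + 1/3 = 5/3 ≈ 1.6667)
1/((-35947 + 6185)/(42635 + 28749) + L(K)) = 1/((-35947 + 6185)/(42635 + 28749) - 247) = 1/(-29762/71384 - 247) = 1/(-29762*1/71384 - 247) = 1/(-14881/35692 - 247) = 1/(-8830805/35692) = -35692/8830805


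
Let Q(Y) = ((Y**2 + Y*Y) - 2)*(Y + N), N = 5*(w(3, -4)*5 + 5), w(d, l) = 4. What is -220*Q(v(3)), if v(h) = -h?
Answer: -429440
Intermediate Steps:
N = 125 (N = 5*(4*5 + 5) = 5*(20 + 5) = 5*25 = 125)
Q(Y) = (-2 + 2*Y**2)*(125 + Y) (Q(Y) = ((Y**2 + Y*Y) - 2)*(Y + 125) = ((Y**2 + Y**2) - 2)*(125 + Y) = (2*Y**2 - 2)*(125 + Y) = (-2 + 2*Y**2)*(125 + Y))
-220*Q(v(3)) = -220*(-250 - (-2)*3 + 2*(-1*3)**3 + 250*(-1*3)**2) = -220*(-250 - 2*(-3) + 2*(-3)**3 + 250*(-3)**2) = -220*(-250 + 6 + 2*(-27) + 250*9) = -220*(-250 + 6 - 54 + 2250) = -220*1952 = -429440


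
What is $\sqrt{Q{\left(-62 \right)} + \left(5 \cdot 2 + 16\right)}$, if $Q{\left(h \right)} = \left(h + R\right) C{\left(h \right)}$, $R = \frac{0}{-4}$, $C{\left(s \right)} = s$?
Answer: $3 \sqrt{430} \approx 62.209$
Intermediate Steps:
$R = 0$ ($R = 0 \left(- \frac{1}{4}\right) = 0$)
$Q{\left(h \right)} = h^{2}$ ($Q{\left(h \right)} = \left(h + 0\right) h = h h = h^{2}$)
$\sqrt{Q{\left(-62 \right)} + \left(5 \cdot 2 + 16\right)} = \sqrt{\left(-62\right)^{2} + \left(5 \cdot 2 + 16\right)} = \sqrt{3844 + \left(10 + 16\right)} = \sqrt{3844 + 26} = \sqrt{3870} = 3 \sqrt{430}$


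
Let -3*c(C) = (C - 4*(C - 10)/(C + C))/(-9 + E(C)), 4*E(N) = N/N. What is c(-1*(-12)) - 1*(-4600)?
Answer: 41404/9 ≈ 4600.4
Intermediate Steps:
E(N) = ¼ (E(N) = (N/N)/4 = (¼)*1 = ¼)
c(C) = 4*C/105 - 8*(-10 + C)/(105*C) (c(C) = -(C - 4*(C - 10)/(C + C))/(3*(-9 + ¼)) = -(C - 4*(-10 + C)/(2*C))/(3*(-35/4)) = -(C - 4*(-10 + C)/(2*C))*(-4)/(3*35) = -(C - 2*(-10 + C)/C)*(-4)/(3*35) = -(-4*C/35 + 8*(-10 + C)/(35*C))/3 = 4*C/105 - 8*(-10 + C)/(105*C))
c(-1*(-12)) - 1*(-4600) = 4*(20 + (-1*(-12))² - (-2)*(-12))/(105*((-1*(-12)))) - 1*(-4600) = (4/105)*(20 + 12² - 2*12)/12 + 4600 = (4/105)*(1/12)*(20 + 144 - 24) + 4600 = (4/105)*(1/12)*140 + 4600 = 4/9 + 4600 = 41404/9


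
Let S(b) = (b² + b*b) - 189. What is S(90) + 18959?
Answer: 34970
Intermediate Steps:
S(b) = -189 + 2*b² (S(b) = (b² + b²) - 189 = 2*b² - 189 = -189 + 2*b²)
S(90) + 18959 = (-189 + 2*90²) + 18959 = (-189 + 2*8100) + 18959 = (-189 + 16200) + 18959 = 16011 + 18959 = 34970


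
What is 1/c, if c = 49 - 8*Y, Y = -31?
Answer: 1/297 ≈ 0.0033670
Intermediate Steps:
c = 297 (c = 49 - 8*(-31) = 49 + 248 = 297)
1/c = 1/297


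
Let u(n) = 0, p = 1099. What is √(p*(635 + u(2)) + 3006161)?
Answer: √3704026 ≈ 1924.6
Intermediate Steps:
√(p*(635 + u(2)) + 3006161) = √(1099*(635 + 0) + 3006161) = √(1099*635 + 3006161) = √(697865 + 3006161) = √3704026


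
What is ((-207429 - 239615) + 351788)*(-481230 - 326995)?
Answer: 76988280600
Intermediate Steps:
((-207429 - 239615) + 351788)*(-481230 - 326995) = (-447044 + 351788)*(-808225) = -95256*(-808225) = 76988280600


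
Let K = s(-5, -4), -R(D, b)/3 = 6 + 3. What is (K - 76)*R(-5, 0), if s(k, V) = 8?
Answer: 1836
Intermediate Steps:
R(D, b) = -27 (R(D, b) = -3*(6 + 3) = -3*9 = -27)
K = 8
(K - 76)*R(-5, 0) = (8 - 76)*(-27) = -68*(-27) = 1836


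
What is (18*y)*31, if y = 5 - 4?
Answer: 558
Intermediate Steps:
y = 1
(18*y)*31 = (18*1)*31 = 18*31 = 558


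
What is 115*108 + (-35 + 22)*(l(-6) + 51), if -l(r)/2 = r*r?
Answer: 12693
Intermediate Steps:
l(r) = -2*r² (l(r) = -2*r*r = -2*r²)
115*108 + (-35 + 22)*(l(-6) + 51) = 115*108 + (-35 + 22)*(-2*(-6)² + 51) = 12420 - 13*(-2*36 + 51) = 12420 - 13*(-72 + 51) = 12420 - 13*(-21) = 12420 + 273 = 12693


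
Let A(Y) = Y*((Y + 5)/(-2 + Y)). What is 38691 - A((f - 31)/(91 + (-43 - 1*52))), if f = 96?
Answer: 11300697/292 ≈ 38701.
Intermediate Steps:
A(Y) = Y*(5 + Y)/(-2 + Y) (A(Y) = Y*((5 + Y)/(-2 + Y)) = Y*(5 + Y)/(-2 + Y))
38691 - A((f - 31)/(91 + (-43 - 1*52))) = 38691 - (96 - 31)/(91 + (-43 - 1*52))*(5 + (96 - 31)/(91 + (-43 - 1*52)))/(-2 + (96 - 31)/(91 + (-43 - 1*52))) = 38691 - 65/(91 + (-43 - 52))*(5 + 65/(91 + (-43 - 52)))/(-2 + 65/(91 + (-43 - 52))) = 38691 - 65/(91 - 95)*(5 + 65/(91 - 95))/(-2 + 65/(91 - 95)) = 38691 - 65/(-4)*(5 + 65/(-4))/(-2 + 65/(-4)) = 38691 - 65*(-¼)*(5 + 65*(-¼))/(-2 + 65*(-¼)) = 38691 - (-65)*(5 - 65/4)/(4*(-2 - 65/4)) = 38691 - (-65)*(-45)/(4*(-73/4)*4) = 38691 - (-65)*(-4)*(-45)/(4*73*4) = 38691 - 1*(-2925/292) = 38691 + 2925/292 = 11300697/292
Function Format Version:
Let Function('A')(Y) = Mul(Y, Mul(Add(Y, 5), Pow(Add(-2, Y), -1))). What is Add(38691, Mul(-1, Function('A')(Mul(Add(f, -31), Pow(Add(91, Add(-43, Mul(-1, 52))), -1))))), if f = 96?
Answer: Rational(11300697, 292) ≈ 38701.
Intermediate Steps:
Function('A')(Y) = Mul(Y, Pow(Add(-2, Y), -1), Add(5, Y)) (Function('A')(Y) = Mul(Y, Mul(Add(5, Y), Pow(Add(-2, Y), -1))) = Mul(Y, Mul(Pow(Add(-2, Y), -1), Add(5, Y))) = Mul(Y, Pow(Add(-2, Y), -1), Add(5, Y)))
Add(38691, Mul(-1, Function('A')(Mul(Add(f, -31), Pow(Add(91, Add(-43, Mul(-1, 52))), -1))))) = Add(38691, Mul(-1, Mul(Mul(Add(96, -31), Pow(Add(91, Add(-43, Mul(-1, 52))), -1)), Pow(Add(-2, Mul(Add(96, -31), Pow(Add(91, Add(-43, Mul(-1, 52))), -1))), -1), Add(5, Mul(Add(96, -31), Pow(Add(91, Add(-43, Mul(-1, 52))), -1)))))) = Add(38691, Mul(-1, Mul(Mul(65, Pow(Add(91, Add(-43, -52)), -1)), Pow(Add(-2, Mul(65, Pow(Add(91, Add(-43, -52)), -1))), -1), Add(5, Mul(65, Pow(Add(91, Add(-43, -52)), -1)))))) = Add(38691, Mul(-1, Mul(Mul(65, Pow(Add(91, -95), -1)), Pow(Add(-2, Mul(65, Pow(Add(91, -95), -1))), -1), Add(5, Mul(65, Pow(Add(91, -95), -1)))))) = Add(38691, Mul(-1, Mul(Mul(65, Pow(-4, -1)), Pow(Add(-2, Mul(65, Pow(-4, -1))), -1), Add(5, Mul(65, Pow(-4, -1)))))) = Add(38691, Mul(-1, Mul(Mul(65, Rational(-1, 4)), Pow(Add(-2, Mul(65, Rational(-1, 4))), -1), Add(5, Mul(65, Rational(-1, 4)))))) = Add(38691, Mul(-1, Mul(Rational(-65, 4), Pow(Add(-2, Rational(-65, 4)), -1), Add(5, Rational(-65, 4))))) = Add(38691, Mul(-1, Mul(Rational(-65, 4), Pow(Rational(-73, 4), -1), Rational(-45, 4)))) = Add(38691, Mul(-1, Mul(Rational(-65, 4), Rational(-4, 73), Rational(-45, 4)))) = Add(38691, Mul(-1, Rational(-2925, 292))) = Add(38691, Rational(2925, 292)) = Rational(11300697, 292)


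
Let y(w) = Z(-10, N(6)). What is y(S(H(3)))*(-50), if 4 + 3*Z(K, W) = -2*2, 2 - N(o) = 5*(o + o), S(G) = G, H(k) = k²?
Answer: 400/3 ≈ 133.33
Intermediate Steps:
N(o) = 2 - 10*o (N(o) = 2 - 5*(o + o) = 2 - 5*2*o = 2 - 10*o)
Z(K, W) = -8/3 (Z(K, W) = -4/3 + (-2*2)/3 = -4/3 + (⅓)*(-4) = -4/3 - 4/3 = -8/3)
y(w) = -8/3
y(S(H(3)))*(-50) = -8/3*(-50) = 400/3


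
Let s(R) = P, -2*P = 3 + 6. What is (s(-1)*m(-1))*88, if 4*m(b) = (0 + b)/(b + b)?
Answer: -99/2 ≈ -49.500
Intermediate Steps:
m(b) = ⅛ (m(b) = ((0 + b)/(b + b))/4 = (b/((2*b)))/4 = (b*(1/(2*b)))/4 = (¼)*(½) = ⅛)
P = -9/2 (P = -(3 + 6)/2 = -½*9 = -9/2 ≈ -4.5000)
s(R) = -9/2
(s(-1)*m(-1))*88 = -9/2*⅛*88 = -9/16*88 = -99/2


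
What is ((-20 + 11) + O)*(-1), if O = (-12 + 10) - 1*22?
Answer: 33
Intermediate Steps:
O = -24 (O = -2 - 22 = -24)
((-20 + 11) + O)*(-1) = ((-20 + 11) - 24)*(-1) = (-9 - 24)*(-1) = -33*(-1) = 33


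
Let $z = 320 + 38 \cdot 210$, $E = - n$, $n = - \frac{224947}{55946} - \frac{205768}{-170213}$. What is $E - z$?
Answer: $- \frac{79011935926217}{9522736498} \approx -8297.2$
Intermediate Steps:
$n = - \frac{26777007183}{9522736498}$ ($n = \left(-224947\right) \frac{1}{55946} - - \frac{205768}{170213} = - \frac{224947}{55946} + \frac{205768}{170213} = - \frac{26777007183}{9522736498} \approx -2.8119$)
$E = \frac{26777007183}{9522736498}$ ($E = \left(-1\right) \left(- \frac{26777007183}{9522736498}\right) = \frac{26777007183}{9522736498} \approx 2.8119$)
$z = 8300$ ($z = 320 + 7980 = 8300$)
$E - z = \frac{26777007183}{9522736498} - 8300 = - \frac{79011935926217}{9522736498}$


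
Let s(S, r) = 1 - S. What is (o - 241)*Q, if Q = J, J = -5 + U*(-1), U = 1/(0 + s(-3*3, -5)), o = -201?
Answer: 11271/5 ≈ 2254.2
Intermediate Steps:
U = ⅒ (U = 1/(0 + (1 - (-3)*3)) = 1/(0 + (1 - 1*(-9))) = 1/(0 + (1 + 9)) = 1/(0 + 10) = 1/10 = ⅒ ≈ 0.10000)
J = -51/10 (J = -5 + (⅒)*(-1) = -5 - ⅒ = -51/10 ≈ -5.1000)
Q = -51/10 ≈ -5.1000
(o - 241)*Q = (-201 - 241)*(-51/10) = -442*(-51/10) = 11271/5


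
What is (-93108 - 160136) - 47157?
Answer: -300401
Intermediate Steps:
(-93108 - 160136) - 47157 = -253244 - 47157 = -300401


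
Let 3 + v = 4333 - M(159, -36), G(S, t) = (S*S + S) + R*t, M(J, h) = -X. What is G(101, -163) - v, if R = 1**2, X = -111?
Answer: 5920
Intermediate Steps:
M(J, h) = 111 (M(J, h) = -1*(-111) = 111)
R = 1
G(S, t) = S + t + S**2 (G(S, t) = (S*S + S) + 1*t = (S**2 + S) + t = (S + S**2) + t = S + t + S**2)
v = 4219 (v = -3 + (4333 - 1*111) = -3 + (4333 - 111) = -3 + 4222 = 4219)
G(101, -163) - v = (101 - 163 + 101**2) - 1*4219 = (101 - 163 + 10201) - 4219 = 10139 - 4219 = 5920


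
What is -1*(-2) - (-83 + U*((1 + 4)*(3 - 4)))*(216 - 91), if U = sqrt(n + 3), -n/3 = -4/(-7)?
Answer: 10377 + 1875*sqrt(7)/7 ≈ 11086.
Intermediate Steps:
n = -12/7 (n = -(-12)/(-7) = -(-12)*(-1)/7 = -3*4/7 = -12/7 ≈ -1.7143)
U = 3*sqrt(7)/7 (U = sqrt(-12/7 + 3) = sqrt(9/7) = 3*sqrt(7)/7 ≈ 1.1339)
-1*(-2) - (-83 + U*((1 + 4)*(3 - 4)))*(216 - 91) = -1*(-2) - (-83 + (3*sqrt(7)/7)*((1 + 4)*(3 - 4)))*(216 - 91) = 2 - (-83 + (3*sqrt(7)/7)*(5*(-1)))*125 = 2 - (-83 + (3*sqrt(7)/7)*(-5))*125 = 2 - (-83 - 15*sqrt(7)/7)*125 = 2 - (-10375 - 1875*sqrt(7)/7) = 2 + (10375 + 1875*sqrt(7)/7) = 10377 + 1875*sqrt(7)/7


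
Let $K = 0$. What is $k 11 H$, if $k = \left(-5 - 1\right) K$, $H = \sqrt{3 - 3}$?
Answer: $0$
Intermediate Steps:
$H = 0$ ($H = \sqrt{0} = 0$)
$k = 0$ ($k = \left(-5 - 1\right) 0 = \left(-6\right) 0 = 0$)
$k 11 H = 0 \cdot 11 \cdot 0 = 0 \cdot 0 = 0$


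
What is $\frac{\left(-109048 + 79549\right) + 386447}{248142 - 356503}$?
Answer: $- \frac{356948}{108361} \approx -3.2941$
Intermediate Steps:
$\frac{\left(-109048 + 79549\right) + 386447}{248142 - 356503} = \frac{-29499 + 386447}{-108361} = 356948 \left(- \frac{1}{108361}\right) = - \frac{356948}{108361}$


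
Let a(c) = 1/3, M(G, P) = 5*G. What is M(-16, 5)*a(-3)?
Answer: -80/3 ≈ -26.667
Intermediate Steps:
a(c) = ⅓
M(-16, 5)*a(-3) = (5*(-16))*(⅓) = -80*⅓ = -80/3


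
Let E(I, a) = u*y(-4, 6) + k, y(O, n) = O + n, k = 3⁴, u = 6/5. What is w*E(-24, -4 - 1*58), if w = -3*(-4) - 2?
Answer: 834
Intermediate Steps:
u = 6/5 (u = 6*(⅕) = 6/5 ≈ 1.2000)
k = 81
w = 10 (w = 12 - 2 = 10)
E(I, a) = 417/5 (E(I, a) = 6*(-4 + 6)/5 + 81 = (6/5)*2 + 81 = 12/5 + 81 = 417/5)
w*E(-24, -4 - 1*58) = 10*(417/5) = 834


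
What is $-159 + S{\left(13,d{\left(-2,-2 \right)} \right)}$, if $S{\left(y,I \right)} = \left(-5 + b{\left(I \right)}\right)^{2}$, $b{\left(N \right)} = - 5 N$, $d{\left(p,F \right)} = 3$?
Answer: $241$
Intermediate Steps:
$S{\left(y,I \right)} = \left(-5 - 5 I\right)^{2}$
$-159 + S{\left(13,d{\left(-2,-2 \right)} \right)} = -159 + 25 \left(1 + 3\right)^{2} = -159 + 25 \cdot 4^{2} = -159 + 25 \cdot 16 = -159 + 400 = 241$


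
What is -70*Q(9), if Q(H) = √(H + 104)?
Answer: -70*√113 ≈ -744.11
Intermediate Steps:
Q(H) = √(104 + H)
-70*Q(9) = -70*√(104 + 9) = -70*√113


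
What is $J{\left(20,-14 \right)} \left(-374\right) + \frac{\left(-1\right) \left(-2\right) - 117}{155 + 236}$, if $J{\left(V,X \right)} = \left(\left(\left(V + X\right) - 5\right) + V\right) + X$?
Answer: $- \frac{44511}{17} \approx -2618.3$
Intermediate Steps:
$J{\left(V,X \right)} = -5 + 2 V + 2 X$ ($J{\left(V,X \right)} = \left(\left(-5 + V + X\right) + V\right) + X = \left(-5 + X + 2 V\right) + X = -5 + 2 V + 2 X$)
$J{\left(20,-14 \right)} \left(-374\right) + \frac{\left(-1\right) \left(-2\right) - 117}{155 + 236} = \left(-5 + 2 \cdot 20 + 2 \left(-14\right)\right) \left(-374\right) + \frac{\left(-1\right) \left(-2\right) - 117}{155 + 236} = \left(-5 + 40 - 28\right) \left(-374\right) + \frac{2 - 117}{391} = 7 \left(-374\right) - \frac{5}{17} = -2618 - \frac{5}{17} = - \frac{44511}{17}$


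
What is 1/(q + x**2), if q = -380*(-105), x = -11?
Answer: 1/40021 ≈ 2.4987e-5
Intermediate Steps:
q = 39900
1/(q + x**2) = 1/(39900 + (-11)**2) = 1/(39900 + 121) = 1/40021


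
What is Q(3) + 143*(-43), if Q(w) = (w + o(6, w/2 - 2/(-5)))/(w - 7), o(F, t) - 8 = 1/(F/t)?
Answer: -1476439/240 ≈ -6151.8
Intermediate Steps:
o(F, t) = 8 + t/F (o(F, t) = 8 + 1/(F/t) = 8 + t/F)
Q(w) = (121/15 + 13*w/12)/(-7 + w) (Q(w) = (w + (8 + (w/2 - 2/(-5))/6))/(w - 7) = (w + (8 + (w*(½) - 2*(-⅕))*(⅙)))/(-7 + w) = (w + (8 + (w/2 + ⅖)*(⅙)))/(-7 + w) = (w + (8 + (⅖ + w/2)*(⅙)))/(-7 + w) = (w + (8 + (1/15 + w/12)))/(-7 + w) = (w + (121/15 + w/12))/(-7 + w) = (121/15 + 13*w/12)/(-7 + w))
Q(3) + 143*(-43) = (484 + 65*3)/(60*(-7 + 3)) + 143*(-43) = (1/60)*(484 + 195)/(-4) - 6149 = (1/60)*(-¼)*679 - 6149 = -679/240 - 6149 = -1476439/240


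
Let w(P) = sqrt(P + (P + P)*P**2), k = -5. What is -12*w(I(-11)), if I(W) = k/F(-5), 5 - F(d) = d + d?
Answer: -4*I*sqrt(33)/3 ≈ -7.6594*I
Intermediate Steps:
F(d) = 5 - 2*d (F(d) = 5 - (d + d) = 5 - 2*d)
I(W) = -1/3 (I(W) = -5/(5 - 2*(-5)) = -5/(5 + 10) = -5/15 = -5*1/15 = -1/3)
w(P) = sqrt(P + 2*P**3) (w(P) = sqrt(P + (2*P)*P**2) = sqrt(P + 2*P**3))
-12*w(I(-11)) = -12*sqrt(-1/3 + 2*(-1/3)**3) = -12*sqrt(-1/3 + 2*(-1/27)) = -12*sqrt(-1/3 - 2/27) = -4*I*sqrt(33)/3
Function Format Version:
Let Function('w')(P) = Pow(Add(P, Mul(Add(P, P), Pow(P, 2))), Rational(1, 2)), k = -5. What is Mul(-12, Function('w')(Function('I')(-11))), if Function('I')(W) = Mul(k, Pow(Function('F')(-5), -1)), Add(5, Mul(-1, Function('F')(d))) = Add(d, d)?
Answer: Mul(Rational(-4, 3), I, Pow(33, Rational(1, 2))) ≈ Mul(-7.6594, I)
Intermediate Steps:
Function('F')(d) = Add(5, Mul(-2, d)) (Function('F')(d) = Add(5, Mul(-1, Add(d, d))) = Add(5, Mul(-1, Mul(2, d))) = Add(5, Mul(-2, d)))
Function('I')(W) = Rational(-1, 3) (Function('I')(W) = Mul(-5, Pow(Add(5, Mul(-2, -5)), -1)) = Mul(-5, Pow(Add(5, 10), -1)) = Mul(-5, Pow(15, -1)) = Mul(-5, Rational(1, 15)) = Rational(-1, 3))
Function('w')(P) = Pow(Add(P, Mul(2, Pow(P, 3))), Rational(1, 2)) (Function('w')(P) = Pow(Add(P, Mul(Mul(2, P), Pow(P, 2))), Rational(1, 2)) = Pow(Add(P, Mul(2, Pow(P, 3))), Rational(1, 2)))
Mul(-12, Function('w')(Function('I')(-11))) = Mul(-12, Pow(Add(Rational(-1, 3), Mul(2, Pow(Rational(-1, 3), 3))), Rational(1, 2))) = Mul(-12, Pow(Add(Rational(-1, 3), Mul(2, Rational(-1, 27))), Rational(1, 2))) = Mul(-12, Pow(Add(Rational(-1, 3), Rational(-2, 27)), Rational(1, 2))) = Mul(-12, Pow(Rational(-11, 27), Rational(1, 2))) = Mul(-12, Mul(Rational(1, 9), I, Pow(33, Rational(1, 2)))) = Mul(Rational(-4, 3), I, Pow(33, Rational(1, 2)))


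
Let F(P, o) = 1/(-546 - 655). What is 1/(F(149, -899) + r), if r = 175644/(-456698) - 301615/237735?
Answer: -13039629193503/21569250912464 ≈ -0.60455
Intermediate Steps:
F(P, o) = -1/1201 (F(P, o) = 1/(-1201) = -1/1201)
r = -17950369361/10857309903 (r = 175644*(-1/456698) - 301615*1/237735 = -87822/228349 - 60323/47547 = -17950369361/10857309903 ≈ -1.6533)
1/(F(149, -899) + r) = 1/(-1/1201 - 17950369361/10857309903) = 1/(-21569250912464/13039629193503) = -13039629193503/21569250912464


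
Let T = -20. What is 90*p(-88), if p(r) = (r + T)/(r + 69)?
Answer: 9720/19 ≈ 511.58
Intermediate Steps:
p(r) = (-20 + r)/(69 + r) (p(r) = (r - 20)/(r + 69) = (-20 + r)/(69 + r))
90*p(-88) = 90*((-20 - 88)/(69 - 88)) = 90*(-108/(-19)) = 90*(-1/19*(-108)) = 90*(108/19) = 9720/19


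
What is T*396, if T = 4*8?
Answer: 12672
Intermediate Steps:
T = 32
T*396 = 32*396 = 12672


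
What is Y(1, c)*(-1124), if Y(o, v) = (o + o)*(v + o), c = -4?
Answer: 6744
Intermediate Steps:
Y(o, v) = 2*o*(o + v) (Y(o, v) = (2*o)*(o + v) = 2*o*(o + v))
Y(1, c)*(-1124) = (2*1*(1 - 4))*(-1124) = (2*1*(-3))*(-1124) = -6*(-1124) = 6744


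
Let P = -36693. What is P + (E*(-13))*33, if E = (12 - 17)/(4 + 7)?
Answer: -36498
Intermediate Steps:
E = -5/11 ≈ -0.45455
P + (E*(-13))*33 = -36693 - 5/11*(-13)*33 = -36693 + (65/11)*33 = -36693 + 195 = -36498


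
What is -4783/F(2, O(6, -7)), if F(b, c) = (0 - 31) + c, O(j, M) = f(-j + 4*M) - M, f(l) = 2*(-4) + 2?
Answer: 4783/30 ≈ 159.43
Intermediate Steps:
f(l) = -6 (f(l) = -8 + 2 = -6)
O(j, M) = -6 - M
F(b, c) = -31 + c
-4783/F(2, O(6, -7)) = -4783/(-31 + (-6 - 1*(-7))) = -4783/(-31 + (-6 + 7)) = -4783/(-31 + 1) = -4783/(-30) = -4783*(-1/30) = 4783/30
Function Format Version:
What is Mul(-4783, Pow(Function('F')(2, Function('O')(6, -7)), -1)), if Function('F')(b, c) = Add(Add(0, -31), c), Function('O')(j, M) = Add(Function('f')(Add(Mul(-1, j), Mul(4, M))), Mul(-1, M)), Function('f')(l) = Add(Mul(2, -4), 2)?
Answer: Rational(4783, 30) ≈ 159.43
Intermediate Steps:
Function('f')(l) = -6 (Function('f')(l) = Add(-8, 2) = -6)
Function('O')(j, M) = Add(-6, Mul(-1, M))
Function('F')(b, c) = Add(-31, c)
Mul(-4783, Pow(Function('F')(2, Function('O')(6, -7)), -1)) = Mul(-4783, Pow(Add(-31, Add(-6, Mul(-1, -7))), -1)) = Mul(-4783, Pow(Add(-31, Add(-6, 7)), -1)) = Mul(-4783, Pow(Add(-31, 1), -1)) = Mul(-4783, Pow(-30, -1)) = Mul(-4783, Rational(-1, 30)) = Rational(4783, 30)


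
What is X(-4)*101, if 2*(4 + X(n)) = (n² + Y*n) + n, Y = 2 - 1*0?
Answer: -202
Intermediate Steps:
Y = 2 (Y = 2 + 0 = 2)
X(n) = -4 + n²/2 + 3*n/2 (X(n) = -4 + ((n² + 2*n) + n)/2 = -4 + (n² + 3*n)/2 = -4 + (n²/2 + 3*n/2) = -4 + n²/2 + 3*n/2)
X(-4)*101 = (-4 + (½)*(-4)² + (3/2)*(-4))*101 = (-4 + (½)*16 - 6)*101 = (-4 + 8 - 6)*101 = -2*101 = -202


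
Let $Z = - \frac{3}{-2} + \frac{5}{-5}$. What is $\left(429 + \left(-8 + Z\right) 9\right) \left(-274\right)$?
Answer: $-99051$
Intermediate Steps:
$Z = \frac{1}{2}$ ($Z = \left(-3\right) \left(- \frac{1}{2}\right) + 5 \left(- \frac{1}{5}\right) = \frac{3}{2} - 1 = \frac{1}{2} \approx 0.5$)
$\left(429 + \left(-8 + Z\right) 9\right) \left(-274\right) = \left(429 + \left(-8 + \frac{1}{2}\right) 9\right) \left(-274\right) = \left(429 - \frac{135}{2}\right) \left(-274\right) = \frac{723}{2} \left(-274\right) = -99051$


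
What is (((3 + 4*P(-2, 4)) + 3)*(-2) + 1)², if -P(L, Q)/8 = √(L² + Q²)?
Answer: 82041 - 2816*√5 ≈ 75744.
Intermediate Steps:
P(L, Q) = -8*√(L² + Q²)
(((3 + 4*P(-2, 4)) + 3)*(-2) + 1)² = (((3 + 4*(-8*√((-2)² + 4²))) + 3)*(-2) + 1)² = (((3 + 4*(-8*√(4 + 16))) + 3)*(-2) + 1)² = (((3 + 4*(-16*√5)) + 3)*(-2) + 1)² = (((3 - 64*√5) + 3)*(-2) + 1)² = ((6 - 64*√5)*(-2) + 1)² = ((-12 + 128*√5) + 1)² = (-11 + 128*√5)²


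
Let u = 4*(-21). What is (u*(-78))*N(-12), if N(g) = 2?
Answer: 13104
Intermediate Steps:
u = -84
(u*(-78))*N(-12) = -84*(-78)*2 = 6552*2 = 13104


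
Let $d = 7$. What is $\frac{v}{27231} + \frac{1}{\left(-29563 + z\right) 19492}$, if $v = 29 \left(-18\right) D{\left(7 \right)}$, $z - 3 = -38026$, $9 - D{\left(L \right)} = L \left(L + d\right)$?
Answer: $\frac{703484290295}{412341915656} \approx 1.7061$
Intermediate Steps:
$D{\left(L \right)} = 9 - L \left(7 + L\right)$ ($D{\left(L \right)} = 9 - L \left(L + 7\right) = 9 - L \left(7 + L\right)$)
$z = -38023$ ($z = 3 - 38026 = -38023$)
$v = 46458$ ($v = 29 \left(-18\right) \left(9 - 7^{2} - 49\right) = - 522 \left(9 - 49 - 49\right) = \left(-522\right) \left(-89\right) = 46458$)
$\frac{v}{27231} + \frac{1}{\left(-29563 + z\right) 19492} = \frac{46458}{27231} + \frac{1}{\left(-29563 - 38023\right) 19492} = 46458 \cdot \frac{1}{27231} + \frac{1}{-67586} \cdot \frac{1}{19492} = \frac{534}{313} - \frac{1}{1317386312} = \frac{703484290295}{412341915656}$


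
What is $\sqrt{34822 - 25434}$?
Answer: $2 \sqrt{2347} \approx 96.892$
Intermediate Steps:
$\sqrt{34822 - 25434} = \sqrt{9388} = 2 \sqrt{2347}$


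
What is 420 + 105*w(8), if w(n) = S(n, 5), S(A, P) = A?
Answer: 1260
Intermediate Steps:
w(n) = n
420 + 105*w(8) = 420 + 105*8 = 420 + 840 = 1260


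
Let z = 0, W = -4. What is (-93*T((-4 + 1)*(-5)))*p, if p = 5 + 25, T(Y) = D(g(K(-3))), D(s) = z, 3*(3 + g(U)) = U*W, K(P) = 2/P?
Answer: 0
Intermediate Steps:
g(U) = -3 - 4*U/3 (g(U) = -3 + (U*(-4))/3 = -3 + (-4*U)/3 = -3 - 4*U/3)
D(s) = 0
T(Y) = 0
p = 30
(-93*T((-4 + 1)*(-5)))*p = -93*0*30 = 0*30 = 0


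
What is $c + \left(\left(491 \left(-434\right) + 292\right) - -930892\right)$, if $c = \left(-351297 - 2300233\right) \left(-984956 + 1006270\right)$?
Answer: $-56513992330$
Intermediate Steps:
$c = -56514710420$ ($c = \left(-2651530\right) 21314 = -56514710420$)
$c + \left(\left(491 \left(-434\right) + 292\right) - -930892\right) = -56514710420 + \left(\left(491 \left(-434\right) + 292\right) - -930892\right) = -56514710420 + \left(\left(-213094 + 292\right) + 930892\right) = -56514710420 + \left(-212802 + 930892\right) = -56514710420 + 718090 = -56513992330$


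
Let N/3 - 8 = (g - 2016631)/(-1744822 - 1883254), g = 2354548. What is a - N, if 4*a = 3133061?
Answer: 1420829897543/1814038 ≈ 7.8324e+5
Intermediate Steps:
a = 3133061/4 (a = (¼)*3133061 = 3133061/4 ≈ 7.8327e+5)
N = 86060073/3628076 (N = 24 + 3*((2354548 - 2016631)/(-1744822 - 1883254)) = 24 + 3*(337917/(-3628076)) = 24 + 3*(337917*(-1/3628076)) = 24 + 3*(-337917/3628076) = 24 - 1013751/3628076 = 86060073/3628076 ≈ 23.721)
a - N = 3133061/4 - 1*86060073/3628076 = 3133061/4 - 86060073/3628076 = 1420829897543/1814038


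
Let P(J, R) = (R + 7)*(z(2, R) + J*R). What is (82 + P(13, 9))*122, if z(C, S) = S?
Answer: 255956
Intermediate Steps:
P(J, R) = (7 + R)*(R + J*R) (P(J, R) = (R + 7)*(R + J*R) = (7 + R)*(R + J*R))
(82 + P(13, 9))*122 = (82 + 9*(7 + 9 + 7*13 + 13*9))*122 = (82 + 9*(7 + 9 + 91 + 117))*122 = (82 + 9*224)*122 = (82 + 2016)*122 = 2098*122 = 255956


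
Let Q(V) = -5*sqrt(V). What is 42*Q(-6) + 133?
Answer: 133 - 210*I*sqrt(6) ≈ 133.0 - 514.39*I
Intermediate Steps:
42*Q(-6) + 133 = 42*(-5*I*sqrt(6)) + 133 = -210*I*sqrt(6) + 133 = 133 - 210*I*sqrt(6)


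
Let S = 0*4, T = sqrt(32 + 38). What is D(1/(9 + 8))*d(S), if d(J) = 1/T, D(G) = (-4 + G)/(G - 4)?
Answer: sqrt(70)/70 ≈ 0.11952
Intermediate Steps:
T = sqrt(70) ≈ 8.3666
D(G) = 1 (D(G) = (-4 + G)/(-4 + G) = 1)
S = 0
d(J) = sqrt(70)/70 (d(J) = 1/(sqrt(70)) = sqrt(70)/70)
D(1/(9 + 8))*d(S) = 1*(sqrt(70)/70) = sqrt(70)/70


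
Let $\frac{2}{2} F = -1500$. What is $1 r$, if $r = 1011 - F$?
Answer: $2511$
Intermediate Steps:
$F = -1500$
$r = 2511$ ($r = 1011 - -1500 = 1011 + 1500 = 2511$)
$1 r = 1 \cdot 2511 = 2511$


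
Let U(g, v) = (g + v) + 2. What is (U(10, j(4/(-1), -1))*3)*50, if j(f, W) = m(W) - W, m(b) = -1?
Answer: 1800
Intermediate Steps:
j(f, W) = -1 - W
U(g, v) = 2 + g + v
(U(10, j(4/(-1), -1))*3)*50 = ((2 + 10 + (-1 - 1*(-1)))*3)*50 = ((2 + 10 + (-1 + 1))*3)*50 = ((2 + 10 + 0)*3)*50 = (12*3)*50 = 36*50 = 1800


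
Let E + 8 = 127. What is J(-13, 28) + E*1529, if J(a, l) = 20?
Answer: 181971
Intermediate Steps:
E = 119 (E = -8 + 127 = 119)
J(-13, 28) + E*1529 = 20 + 119*1529 = 20 + 181951 = 181971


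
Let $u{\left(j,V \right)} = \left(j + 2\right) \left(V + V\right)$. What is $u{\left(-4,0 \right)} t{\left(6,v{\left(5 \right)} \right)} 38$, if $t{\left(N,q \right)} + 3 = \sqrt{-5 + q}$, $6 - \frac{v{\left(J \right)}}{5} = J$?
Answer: $0$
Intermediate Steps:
$v{\left(J \right)} = 30 - 5 J$
$t{\left(N,q \right)} = -3 + \sqrt{-5 + q}$
$u{\left(j,V \right)} = 2 V \left(2 + j\right)$ ($u{\left(j,V \right)} = \left(2 + j\right) 2 V = 2 V \left(2 + j\right)$)
$u{\left(-4,0 \right)} t{\left(6,v{\left(5 \right)} \right)} 38 = 2 \cdot 0 \left(2 - 4\right) \left(-3 + \sqrt{-5 + \left(30 - 25\right)}\right) 38 = 2 \cdot 0 \left(-2\right) \left(-3 + \sqrt{-5 + \left(30 - 25\right)}\right) 38 = 0 \left(-3 + \sqrt{-5 + 5}\right) 38 = 0 \left(-3 + \sqrt{0}\right) 38 = 0 \left(-3 + 0\right) 38 = 0 \left(-3\right) 38 = 0 \cdot 38 = 0$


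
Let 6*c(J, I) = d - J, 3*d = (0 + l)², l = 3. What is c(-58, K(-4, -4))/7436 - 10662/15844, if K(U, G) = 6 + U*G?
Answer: -118682327/176723976 ≈ -0.67157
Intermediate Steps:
K(U, G) = 6 + G*U
d = 3 (d = (0 + 3)²/3 = (⅓)*3² = (⅓)*9 = 3)
c(J, I) = ½ - J/6 (c(J, I) = (3 - J)/6 = ½ - J/6)
c(-58, K(-4, -4))/7436 - 10662/15844 = (½ - ⅙*(-58))/7436 - 10662/15844 = (½ + 29/3)*(1/7436) - 10662*1/15844 = (61/6)*(1/7436) - 5331/7922 = 61/44616 - 5331/7922 = -118682327/176723976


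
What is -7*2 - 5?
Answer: -19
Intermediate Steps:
-7*2 - 5 = -14 - 5 = -19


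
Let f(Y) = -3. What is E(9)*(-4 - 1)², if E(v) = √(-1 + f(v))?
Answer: 50*I ≈ 50.0*I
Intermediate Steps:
E(v) = 2*I (E(v) = √(-1 - 3) = √(-4) = 2*I)
E(9)*(-4 - 1)² = (2*I)*(-4 - 1)² = (2*I)*(-5)² = (2*I)*25 = 50*I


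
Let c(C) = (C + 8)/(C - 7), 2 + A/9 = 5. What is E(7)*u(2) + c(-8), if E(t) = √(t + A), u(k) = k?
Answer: 2*√34 ≈ 11.662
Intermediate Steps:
A = 27 (A = -18 + 9*5 = -18 + 45 = 27)
c(C) = (8 + C)/(-7 + C)
E(t) = √(27 + t) (E(t) = √(t + 27) = √(27 + t))
E(7)*u(2) + c(-8) = √(27 + 7)*2 + (8 - 8)/(-7 - 8) = √34*2 + 0/(-15) = 2*√34 - 1/15*0 = 2*√34 + 0 = 2*√34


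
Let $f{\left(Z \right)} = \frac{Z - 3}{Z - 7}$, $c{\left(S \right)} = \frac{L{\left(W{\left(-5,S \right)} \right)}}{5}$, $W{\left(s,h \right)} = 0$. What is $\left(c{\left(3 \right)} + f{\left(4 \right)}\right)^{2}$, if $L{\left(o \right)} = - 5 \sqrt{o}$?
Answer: $\frac{1}{9} \approx 0.11111$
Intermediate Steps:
$c{\left(S \right)} = 0$ ($c{\left(S \right)} = \frac{\left(-5\right) \sqrt{0}}{5} = \left(-5\right) 0 \cdot \frac{1}{5} = 0 \cdot \frac{1}{5} = 0$)
$f{\left(Z \right)} = \frac{-3 + Z}{-7 + Z}$
$\left(c{\left(3 \right)} + f{\left(4 \right)}\right)^{2} = \left(0 + \frac{-3 + 4}{-7 + 4}\right)^{2} = \left(0 + \frac{1}{-3} \cdot 1\right)^{2} = \left(0 - \frac{1}{3}\right)^{2} = \left(- \frac{1}{3}\right)^{2} = \frac{1}{9}$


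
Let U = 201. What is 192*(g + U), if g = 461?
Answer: 127104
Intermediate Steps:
192*(g + U) = 192*(461 + 201) = 192*662 = 127104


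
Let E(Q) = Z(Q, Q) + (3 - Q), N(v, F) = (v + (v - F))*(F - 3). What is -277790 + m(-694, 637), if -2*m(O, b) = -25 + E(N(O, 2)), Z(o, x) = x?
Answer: -277779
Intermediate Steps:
N(v, F) = (-3 + F)*(-F + 2*v) (N(v, F) = (-F + 2*v)*(-3 + F) = (-3 + F)*(-F + 2*v))
E(Q) = 3 (E(Q) = Q + (3 - Q) = 3)
m(O, b) = 11 (m(O, b) = -(-25 + 3)/2 = -½*(-22) = 11)
-277790 + m(-694, 637) = -277790 + 11 = -277779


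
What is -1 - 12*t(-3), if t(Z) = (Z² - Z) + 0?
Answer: -145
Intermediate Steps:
t(Z) = Z² - Z
-1 - 12*t(-3) = -1 - (-36)*(-1 - 3) = -1 - (-36)*(-4) = -1 - 12*12 = -1 - 144 = -145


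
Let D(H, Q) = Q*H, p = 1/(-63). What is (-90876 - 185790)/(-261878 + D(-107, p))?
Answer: 17429958/16498207 ≈ 1.0565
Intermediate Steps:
p = -1/63 ≈ -0.015873
D(H, Q) = H*Q
(-90876 - 185790)/(-261878 + D(-107, p)) = (-90876 - 185790)/(-261878 - 107*(-1/63)) = -276666/(-261878 + 107/63) = -276666/(-16498207/63) = -276666*(-63/16498207) = 17429958/16498207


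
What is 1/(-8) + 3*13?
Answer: 311/8 ≈ 38.875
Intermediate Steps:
1/(-8) + 3*13 = -1/8 + 39 = 311/8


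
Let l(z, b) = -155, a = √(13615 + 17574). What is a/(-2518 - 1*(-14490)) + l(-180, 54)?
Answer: -155 + √31189/11972 ≈ -154.99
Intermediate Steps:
a = √31189 ≈ 176.60
a/(-2518 - 1*(-14490)) + l(-180, 54) = √31189/(-2518 - 1*(-14490)) - 155 = √31189/(-2518 + 14490) - 155 = √31189/11972 - 155 = -155 + √31189/11972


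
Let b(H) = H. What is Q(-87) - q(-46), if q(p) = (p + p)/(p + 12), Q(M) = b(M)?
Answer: -1525/17 ≈ -89.706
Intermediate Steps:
Q(M) = M
q(p) = 2*p/(12 + p) (q(p) = (2*p)/(12 + p) = 2*p/(12 + p))
Q(-87) - q(-46) = -87 - 2*(-46)/(12 - 46) = -87 - 2*(-46)/(-34) = -87 - 2*(-46)*(-1)/34 = -87 - 1*46/17 = -87 - 46/17 = -1525/17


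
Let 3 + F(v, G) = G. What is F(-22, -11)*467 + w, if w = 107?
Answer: -6431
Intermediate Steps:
F(v, G) = -3 + G
F(-22, -11)*467 + w = (-3 - 11)*467 + 107 = -14*467 + 107 = -6538 + 107 = -6431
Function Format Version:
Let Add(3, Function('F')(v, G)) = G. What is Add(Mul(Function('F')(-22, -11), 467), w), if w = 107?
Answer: -6431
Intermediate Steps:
Function('F')(v, G) = Add(-3, G)
Add(Mul(Function('F')(-22, -11), 467), w) = Add(Mul(Add(-3, -11), 467), 107) = Add(Mul(-14, 467), 107) = Add(-6538, 107) = -6431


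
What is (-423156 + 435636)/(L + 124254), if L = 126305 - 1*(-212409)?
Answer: 1560/57871 ≈ 0.026956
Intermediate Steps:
L = 338714 (L = 126305 + 212409 = 338714)
(-423156 + 435636)/(L + 124254) = (-423156 + 435636)/(338714 + 124254) = 12480/462968 = 12480*(1/462968) = 1560/57871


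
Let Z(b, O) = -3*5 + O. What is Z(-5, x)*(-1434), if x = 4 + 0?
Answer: 15774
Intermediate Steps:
x = 4
Z(b, O) = -15 + O
Z(-5, x)*(-1434) = (-15 + 4)*(-1434) = -11*(-1434) = 15774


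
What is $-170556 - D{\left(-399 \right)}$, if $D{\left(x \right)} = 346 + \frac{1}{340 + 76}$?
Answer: $- \frac{71095233}{416} \approx -1.709 \cdot 10^{5}$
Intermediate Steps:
$D{\left(x \right)} = \frac{143937}{416}$ ($D{\left(x \right)} = 346 + \frac{1}{416} = \frac{143937}{416}$)
$-170556 - D{\left(-399 \right)} = -170556 - \frac{143937}{416} = - \frac{71095233}{416}$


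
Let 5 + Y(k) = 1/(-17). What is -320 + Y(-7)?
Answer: -5526/17 ≈ -325.06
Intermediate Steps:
Y(k) = -86/17 (Y(k) = -5 + 1/(-17) = -5 - 1/17 = -86/17)
-320 + Y(-7) = -320 - 86/17 = -5526/17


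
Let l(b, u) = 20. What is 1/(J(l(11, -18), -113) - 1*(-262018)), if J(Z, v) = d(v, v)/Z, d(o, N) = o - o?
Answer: 1/262018 ≈ 3.8165e-6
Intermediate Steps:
d(o, N) = 0
J(Z, v) = 0 (J(Z, v) = 0/Z = 0)
1/(J(l(11, -18), -113) - 1*(-262018)) = 1/(0 - 1*(-262018)) = 1/(0 + 262018) = 1/262018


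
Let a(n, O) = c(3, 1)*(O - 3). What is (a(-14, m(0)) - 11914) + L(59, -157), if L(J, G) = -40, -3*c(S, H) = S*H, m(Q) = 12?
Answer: -11963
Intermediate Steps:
c(S, H) = -H*S/3 (c(S, H) = -S*H/3 = -H*S/3)
a(n, O) = 3 - O (a(n, O) = (-1/3*1*3)*(O - 3) = -(-3 + O) = 3 - O)
(a(-14, m(0)) - 11914) + L(59, -157) = ((3 - 1*12) - 11914) - 40 = ((3 - 12) - 11914) - 40 = (-9 - 11914) - 40 = -11923 - 40 = -11963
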